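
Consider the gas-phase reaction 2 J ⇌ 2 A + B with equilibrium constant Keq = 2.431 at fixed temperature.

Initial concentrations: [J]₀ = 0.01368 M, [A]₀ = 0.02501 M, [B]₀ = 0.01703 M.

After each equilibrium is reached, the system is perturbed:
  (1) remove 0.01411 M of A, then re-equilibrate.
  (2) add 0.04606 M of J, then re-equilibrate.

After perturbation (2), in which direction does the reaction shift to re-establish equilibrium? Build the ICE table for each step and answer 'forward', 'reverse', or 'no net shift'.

Q₀ = 0.05692 vs Keq = 2.431 ⇒ Q<K, forward
Step 1:
                  J         A         B
  init      0.01368   0.02501   0.01703
  Δ        -0.01031   0.01031  0.005153
  eq       0.003374   0.03532   0.02218
  solve Keq expr → x = 0.005153; check Q = 2.431
Then remove 0.01411 M of A.
Step 2:
                  J         A         B
  init     0.003374   0.02121   0.02218
  Δ       -0.001204  0.001204 6.0200e-04
  eq        0.00217   0.02241   0.02279
  solve Keq expr → x = 6.0200e-04; check Q = 2.431
Then add 0.04606 M of J.
Step 3:
                  J         A         B
  init      0.04823   0.02241   0.02279
  Δ        -0.03996   0.03996   0.01998
  eq       0.008272   0.06237   0.04276
  solve Keq expr → x = 0.01998; check Q = 2.431

Direction: forward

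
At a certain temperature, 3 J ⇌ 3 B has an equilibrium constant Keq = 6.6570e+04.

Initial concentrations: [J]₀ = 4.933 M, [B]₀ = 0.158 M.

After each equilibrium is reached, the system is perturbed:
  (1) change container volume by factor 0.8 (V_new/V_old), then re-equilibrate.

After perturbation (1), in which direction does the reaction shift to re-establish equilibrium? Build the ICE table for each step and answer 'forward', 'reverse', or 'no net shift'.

Q₀ = 3.2858e-05 vs Keq = 6.6570e+04 ⇒ Q<K, forward
Step 1:
                    J           B
  I             4.933       0.158
  C             -4.81        4.81
  E            0.1226       4.968
  solve Keq expr → x = 1.603; check Q = 6.6570e+04
Then change container volume by factor 0.8 (V_new/V_old).
Step 2:
                    J           B
  I            0.1532       6.211
  C                 0           0
  E            0.1532       6.211
  solve Keq expr → x = 0; check Q = 6.6570e+04

Direction: no net shift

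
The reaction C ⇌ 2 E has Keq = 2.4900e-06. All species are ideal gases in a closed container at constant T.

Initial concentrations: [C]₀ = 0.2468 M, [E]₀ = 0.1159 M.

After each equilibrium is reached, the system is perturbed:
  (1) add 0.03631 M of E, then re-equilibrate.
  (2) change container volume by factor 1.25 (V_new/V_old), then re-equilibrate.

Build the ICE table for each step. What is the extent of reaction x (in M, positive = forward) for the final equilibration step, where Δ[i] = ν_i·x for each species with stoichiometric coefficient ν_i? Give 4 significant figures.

Q₀ = 0.05443 vs Keq = 2.4900e-06 ⇒ Q>K, reverse
Step 1:
                  C         E
  init       0.2468    0.1159
  Δ         0.05751    -0.115
  eq         0.3043 8.7048e-04
  solve Keq expr → x = -0.05751; check Q = 2.4900e-06
Then add 0.03631 M of E.
Step 2:
                  C         E
  init       0.3043   0.03718
  Δ         0.01814  -0.03628
  eq         0.3225 8.9606e-04
  solve Keq expr → x = -0.01814; check Q = 2.4900e-06
Then change container volume by factor 1.25 (V_new/V_old).
Step 3:
                  C         E
  init        0.258 7.1685e-04
  Δ       -4.2273e-05 8.4546e-05
  eq         0.2579 8.0139e-04
  solve Keq expr → x = 4.2273e-05; check Q = 2.4900e-06

x = 4.2273e-05 M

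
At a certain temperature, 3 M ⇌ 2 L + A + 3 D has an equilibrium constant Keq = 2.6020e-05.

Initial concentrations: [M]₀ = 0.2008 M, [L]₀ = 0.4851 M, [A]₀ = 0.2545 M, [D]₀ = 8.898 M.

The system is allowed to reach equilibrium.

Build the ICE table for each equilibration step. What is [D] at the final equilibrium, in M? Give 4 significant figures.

[D]_eq = 8.173 M

Q₀ = 5211 vs Keq = 2.6020e-05 ⇒ Q>K, reverse
Step 1:
                  M         L         A         D
  init       0.2008    0.4851    0.2545     8.898
  Δ          0.7251   -0.4834   -0.2417   -0.7251
  eq         0.9259  0.001719   0.01281     8.173
  solve Keq expr → x = -0.2417; check Q = 2.6020e-05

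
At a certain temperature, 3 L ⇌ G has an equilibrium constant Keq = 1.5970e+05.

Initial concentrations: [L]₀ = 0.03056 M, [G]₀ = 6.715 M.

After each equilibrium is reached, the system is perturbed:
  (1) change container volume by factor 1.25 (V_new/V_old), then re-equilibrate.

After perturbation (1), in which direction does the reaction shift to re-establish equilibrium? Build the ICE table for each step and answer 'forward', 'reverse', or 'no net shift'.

Q₀ = 2.3528e+05 vs Keq = 1.5970e+05 ⇒ Q>K, reverse
Step 1:
                  L         G
  Initial   0.03056     6.715
  Change   0.004211 -0.001404
  Equil     0.03477     6.714
  solve Keq expr → x = -0.001404; check Q = 1.5970e+05
Then change container volume by factor 1.25 (V_new/V_old).
Step 2:
                  L         G
  Initial   0.02782     5.371
  Change   0.004459 -0.001486
  Equil     0.03228     5.369
  solve Keq expr → x = -0.001486; check Q = 1.5970e+05

Direction: reverse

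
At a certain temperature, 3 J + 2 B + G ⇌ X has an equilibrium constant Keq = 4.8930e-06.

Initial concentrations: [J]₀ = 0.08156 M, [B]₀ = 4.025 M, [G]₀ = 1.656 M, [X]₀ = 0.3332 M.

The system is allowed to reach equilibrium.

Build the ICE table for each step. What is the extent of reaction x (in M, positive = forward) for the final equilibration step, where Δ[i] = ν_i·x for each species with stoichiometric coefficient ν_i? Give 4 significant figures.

Q₀ = 22.89 vs Keq = 4.8930e-06 ⇒ Q>K, reverse
Step 1:
                    J           B           G           X
  init        0.08156       4.025       1.656      0.3332
  Δ            0.9988      0.6659      0.3329     -0.3329
  eq             1.08       4.691       1.989  2.7002e-04
  solve Keq expr → x = -0.3329; check Q = 4.8930e-06

x = -0.3329 M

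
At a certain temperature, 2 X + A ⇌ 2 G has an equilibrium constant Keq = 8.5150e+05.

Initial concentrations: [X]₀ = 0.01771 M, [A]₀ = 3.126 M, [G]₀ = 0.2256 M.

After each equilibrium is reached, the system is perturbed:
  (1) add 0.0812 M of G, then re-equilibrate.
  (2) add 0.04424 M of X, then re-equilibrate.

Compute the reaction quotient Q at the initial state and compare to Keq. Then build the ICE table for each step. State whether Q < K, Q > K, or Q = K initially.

Q₀ = 51.91; Q < K (proceeds forward)

Q₀ = 51.91 vs Keq = 8.5150e+05 ⇒ Q<K, forward
Step 1:
                  X         A         G
  Initial   0.01771     3.126    0.2256
  Change   -0.01756  -0.00878   0.01756
  Equil   1.4925e-04     3.117    0.2432
  solve Keq expr → x = 0.00878; check Q = 8.5150e+05
Then add 0.0812 M of G.
Step 2:
                  X         A         G
  Initial 1.4925e-04     3.117    0.3244
  Change  4.9809e-05 2.4904e-05 -4.9809e-05
  Equil   1.9906e-04     3.117    0.3243
  solve Keq expr → x = -2.4904e-05; check Q = 8.5150e+05
Then add 0.04424 M of X.
Step 3:
                  X         A         G
  Initial   0.04444     3.117    0.3243
  Change   -0.04421  -0.02211   0.04421
  Equil   2.2700e-04     3.095    0.3685
  solve Keq expr → x = 0.02211; check Q = 8.5150e+05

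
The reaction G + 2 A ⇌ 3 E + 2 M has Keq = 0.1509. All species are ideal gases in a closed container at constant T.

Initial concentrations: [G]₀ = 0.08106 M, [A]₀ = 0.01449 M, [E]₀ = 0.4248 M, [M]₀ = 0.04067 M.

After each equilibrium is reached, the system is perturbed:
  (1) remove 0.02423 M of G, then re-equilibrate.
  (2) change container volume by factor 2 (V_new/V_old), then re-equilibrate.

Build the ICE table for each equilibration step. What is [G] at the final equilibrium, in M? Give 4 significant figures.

Q₀ = 7.45 vs Keq = 0.1509 ⇒ Q>K, reverse
Step 1:
                  G         A         E         M
  init      0.08106   0.01449    0.4248   0.04067
  Δ         0.01135   0.02269  -0.03404  -0.02269
  eq        0.09241   0.03718    0.3908   0.01798
  solve Keq expr → x = -0.01135; check Q = 0.1509
Then remove 0.02423 M of G.
Step 2:
                  G         A         E         M
  init      0.06818   0.03718    0.3908   0.01798
  Δ       8.0843e-04  0.001617 -0.002425 -0.001617
  eq        0.06899    0.0388    0.3883   0.01636
  solve Keq expr → x = -8.0843e-04; check Q = 0.1509
Then change container volume by factor 2 (V_new/V_old).
Step 3:
                  G         A         E         M
  init      0.03449    0.0194    0.1942   0.00818
  Δ       -0.001966 -0.003931  0.005897  0.003931
  eq        0.03253   0.01547    0.2001   0.01211
  solve Keq expr → x = 0.001966; check Q = 0.1509

[G]_eq = 0.03253 M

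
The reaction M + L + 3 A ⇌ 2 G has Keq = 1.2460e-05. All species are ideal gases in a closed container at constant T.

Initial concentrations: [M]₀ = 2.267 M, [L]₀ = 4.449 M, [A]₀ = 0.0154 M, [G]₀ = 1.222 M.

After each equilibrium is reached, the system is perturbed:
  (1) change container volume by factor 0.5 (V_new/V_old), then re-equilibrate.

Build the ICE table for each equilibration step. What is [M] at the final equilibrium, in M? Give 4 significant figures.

Q₀ = 4.0538e+04 vs Keq = 1.2460e-05 ⇒ Q>K, reverse
Step 1:
                   M          L          A          G
  Initial      2.267      4.449     0.0154      1.222
  Change      0.5948     0.5948      1.784      -1.19
  Equil        2.862      5.044        1.8    0.03238
  solve Keq expr → x = -0.5948; check Q = 1.2460e-05
Then change container volume by factor 0.5 (V_new/V_old).
Step 2:
                   M          L          A          G
  Initial      5.724      10.09        3.6    0.06476
  Change    -0.05263   -0.05263    -0.1579     0.1053
  Equil        5.671      10.03      3.442       0.17
  solve Keq expr → x = 0.05263; check Q = 1.2460e-05

[M]_eq = 5.671 M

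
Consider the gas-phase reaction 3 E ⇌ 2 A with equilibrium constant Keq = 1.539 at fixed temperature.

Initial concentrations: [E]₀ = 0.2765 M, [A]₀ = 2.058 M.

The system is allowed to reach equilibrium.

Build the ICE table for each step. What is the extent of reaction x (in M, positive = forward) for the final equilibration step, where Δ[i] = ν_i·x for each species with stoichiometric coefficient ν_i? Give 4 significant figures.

Q₀ = 200.4 vs Keq = 1.539 ⇒ Q>K, reverse
Step 1:
                   E          A
  Initial     0.2765      2.058
  Change      0.8531    -0.5687
  Equil         1.13      1.489
  solve Keq expr → x = -0.2844; check Q = 1.539

x = -0.2844 M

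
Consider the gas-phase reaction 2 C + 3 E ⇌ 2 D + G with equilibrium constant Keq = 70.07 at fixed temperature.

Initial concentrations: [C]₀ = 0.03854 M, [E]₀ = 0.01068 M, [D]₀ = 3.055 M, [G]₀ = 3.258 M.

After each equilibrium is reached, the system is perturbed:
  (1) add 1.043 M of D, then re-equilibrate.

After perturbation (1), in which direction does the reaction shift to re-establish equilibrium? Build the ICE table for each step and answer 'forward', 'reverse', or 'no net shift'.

Q₀ = 1.6805e+10 vs Keq = 70.07 ⇒ Q>K, reverse
Step 1:
                  C         E         D         G
  I         0.03854   0.01068     3.055     3.258
  C          0.5792    0.8688   -0.5792   -0.2896
  E          0.6178    0.8795     2.476     2.968
  solve Keq expr → x = -0.2896; check Q = 70.07
Then add 1.043 M of D.
Step 2:
                  C         E         D         G
  I          0.6178    0.8795     3.519     2.968
  C         0.08201     0.123  -0.08201  -0.04101
  E          0.6998     1.003     3.437     2.927
  solve Keq expr → x = -0.04101; check Q = 70.07

Direction: reverse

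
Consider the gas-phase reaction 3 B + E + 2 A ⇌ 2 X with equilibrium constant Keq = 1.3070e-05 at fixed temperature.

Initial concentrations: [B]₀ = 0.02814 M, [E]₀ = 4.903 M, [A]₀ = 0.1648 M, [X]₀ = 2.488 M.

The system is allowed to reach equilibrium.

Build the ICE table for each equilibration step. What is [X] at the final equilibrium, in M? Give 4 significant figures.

Q₀ = 2.0862e+06 vs Keq = 1.3070e-05 ⇒ Q>K, reverse
Step 1:
                   B          E          A          X
  init       0.02814      4.903     0.1648      2.488
  Δ            3.509       1.17       2.34      -2.34
  eq           3.537      6.073      2.504     0.1484
  solve Keq expr → x = -1.17; check Q = 1.3070e-05

[X]_eq = 0.1484 M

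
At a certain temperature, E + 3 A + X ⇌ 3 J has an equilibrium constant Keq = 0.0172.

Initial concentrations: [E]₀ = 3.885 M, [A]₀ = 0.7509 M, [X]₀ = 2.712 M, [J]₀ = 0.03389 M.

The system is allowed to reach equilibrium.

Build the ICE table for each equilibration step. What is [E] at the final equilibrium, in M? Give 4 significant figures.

[E]_eq = 3.803 M

Q₀ = 8.7254e-06 vs Keq = 0.0172 ⇒ Q<K, forward
Step 1:
                    E           A           X           J
  I             3.885      0.7509       2.712     0.03389
  C          -0.08219     -0.2466    -0.08219      0.2466
  E             3.803      0.5043        2.63      0.2805
  solve Keq expr → x = 0.08219; check Q = 0.0172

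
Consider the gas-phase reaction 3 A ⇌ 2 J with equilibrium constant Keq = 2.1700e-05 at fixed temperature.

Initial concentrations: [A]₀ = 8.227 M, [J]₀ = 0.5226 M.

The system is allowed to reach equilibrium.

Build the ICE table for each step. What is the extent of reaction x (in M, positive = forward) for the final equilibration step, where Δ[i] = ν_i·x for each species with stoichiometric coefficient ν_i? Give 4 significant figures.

x = -0.2002 M

Q₀ = 4.9047e-04 vs Keq = 2.1700e-05 ⇒ Q>K, reverse
Step 1:
                  A         J
  init        8.227    0.5226
  Δ          0.6006   -0.4004
  eq          8.828    0.1222
  solve Keq expr → x = -0.2002; check Q = 2.1700e-05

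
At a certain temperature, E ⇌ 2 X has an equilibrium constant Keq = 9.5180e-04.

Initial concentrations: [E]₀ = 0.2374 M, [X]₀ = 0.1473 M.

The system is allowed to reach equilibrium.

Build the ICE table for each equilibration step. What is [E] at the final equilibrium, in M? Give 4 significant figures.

Q₀ = 0.0914 vs Keq = 9.5180e-04 ⇒ Q>K, reverse
Step 1:
                    E           X
  I            0.2374      0.1473
  C           0.06516     -0.1303
  E            0.3026     0.01697
  solve Keq expr → x = -0.06516; check Q = 9.5180e-04

[E]_eq = 0.3026 M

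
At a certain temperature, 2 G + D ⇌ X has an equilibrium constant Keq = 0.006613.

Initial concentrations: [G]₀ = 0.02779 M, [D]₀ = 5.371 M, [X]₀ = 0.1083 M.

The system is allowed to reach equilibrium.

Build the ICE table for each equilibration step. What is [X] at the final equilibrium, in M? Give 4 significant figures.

[X]_eq = 0.00209 M

Q₀ = 26.11 vs Keq = 0.006613 ⇒ Q>K, reverse
Step 1:
                  G         D         X
  I         0.02779     5.371    0.1083
  C          0.2124    0.1062   -0.1062
  E          0.2402     5.477   0.00209
  solve Keq expr → x = -0.1062; check Q = 0.006613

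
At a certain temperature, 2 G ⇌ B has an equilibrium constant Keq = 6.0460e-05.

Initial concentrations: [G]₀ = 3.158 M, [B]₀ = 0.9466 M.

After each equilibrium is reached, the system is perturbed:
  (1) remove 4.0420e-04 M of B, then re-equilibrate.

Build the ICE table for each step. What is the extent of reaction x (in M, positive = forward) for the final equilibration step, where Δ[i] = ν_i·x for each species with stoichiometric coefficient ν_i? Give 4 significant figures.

Q₀ = 0.09492 vs Keq = 6.0460e-05 ⇒ Q>K, reverse
Step 1:
                  G         B
  Initial     3.158    0.9466
  Change       1.89   -0.9451
  Equil       5.048  0.001541
  solve Keq expr → x = -0.9451; check Q = 6.0460e-05
Then remove 4.0420e-04 M of B.
Step 2:
                  G         B
  Initial     5.048  0.001137
  Change  -8.0741e-04 4.0371e-04
  Equil       5.047   0.00154
  solve Keq expr → x = 4.0371e-04; check Q = 6.0460e-05

x = 4.0371e-04 M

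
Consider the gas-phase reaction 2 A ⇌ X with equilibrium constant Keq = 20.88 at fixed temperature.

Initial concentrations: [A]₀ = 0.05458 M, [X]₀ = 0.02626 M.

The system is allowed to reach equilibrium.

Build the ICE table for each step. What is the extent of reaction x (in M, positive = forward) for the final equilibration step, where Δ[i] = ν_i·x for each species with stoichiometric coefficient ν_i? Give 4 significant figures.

Q₀ = 8.815 vs Keq = 20.88 ⇒ Q<K, forward
Step 1:
                  A         X
  I         0.05458   0.02626
  C        -0.01451  0.007257
  E         0.04007   0.03352
  solve Keq expr → x = 0.007257; check Q = 20.88

x = 0.007257 M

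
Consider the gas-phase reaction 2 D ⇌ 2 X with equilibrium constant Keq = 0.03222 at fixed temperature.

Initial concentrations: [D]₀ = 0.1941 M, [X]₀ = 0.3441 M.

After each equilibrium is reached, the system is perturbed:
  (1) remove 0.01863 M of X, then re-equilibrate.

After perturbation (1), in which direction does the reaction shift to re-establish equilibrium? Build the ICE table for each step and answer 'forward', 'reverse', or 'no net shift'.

Direction: forward

Q₀ = 3.143 vs Keq = 0.03222 ⇒ Q>K, reverse
Step 1:
                   D          X
  Initial     0.1941     0.3441
  Change      0.2622    -0.2622
  Equil       0.4563     0.0819
  solve Keq expr → x = -0.1311; check Q = 0.03222
Then remove 0.01863 M of X.
Step 2:
                   D          X
  Initial     0.4563    0.06327
  Change    -0.01579    0.01579
  Equil       0.4405    0.07907
  solve Keq expr → x = 0.007897; check Q = 0.03222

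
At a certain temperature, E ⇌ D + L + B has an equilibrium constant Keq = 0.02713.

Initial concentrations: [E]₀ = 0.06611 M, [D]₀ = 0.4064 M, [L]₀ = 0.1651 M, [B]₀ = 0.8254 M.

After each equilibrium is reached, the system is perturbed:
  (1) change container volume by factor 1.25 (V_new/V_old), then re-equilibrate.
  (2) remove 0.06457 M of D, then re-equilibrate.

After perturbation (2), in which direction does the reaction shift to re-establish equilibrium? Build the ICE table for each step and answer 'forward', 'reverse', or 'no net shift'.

Direction: forward

Q₀ = 0.8377 vs Keq = 0.02713 ⇒ Q>K, reverse
Step 1:
                   E          D          L          B
  init       0.06611     0.4064     0.1651     0.8254
  Δ           0.1358    -0.1358    -0.1358    -0.1358
  eq          0.2019     0.2706    0.02934     0.6896
  solve Keq expr → x = -0.1358; check Q = 0.02713
Then change container volume by factor 1.25 (V_new/V_old).
Step 2:
                   E          D          L          B
  init        0.1615     0.2165    0.02347     0.5517
  Δ        -0.009172   0.009172   0.009172   0.009172
  eq          0.1523     0.2257    0.03265     0.5609
  solve Keq expr → x = 0.009172; check Q = 0.02713
Then remove 0.06457 M of D.
Step 3:
                   E          D          L          B
  init        0.1523     0.1611    0.03265     0.5609
  Δ        -0.008032   0.008032   0.008032   0.008032
  eq          0.1443     0.1691    0.04068     0.5689
  solve Keq expr → x = 0.008032; check Q = 0.02713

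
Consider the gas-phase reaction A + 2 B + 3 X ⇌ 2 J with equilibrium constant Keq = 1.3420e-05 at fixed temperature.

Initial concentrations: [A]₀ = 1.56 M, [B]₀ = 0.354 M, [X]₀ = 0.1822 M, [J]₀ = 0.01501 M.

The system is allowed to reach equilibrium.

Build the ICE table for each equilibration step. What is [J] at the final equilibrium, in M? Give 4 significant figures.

[J]_eq = 1.5642e-04 M

Q₀ = 0.1905 vs Keq = 1.3420e-05 ⇒ Q>K, reverse
Step 1:
                  A         B         X         J
  I            1.56     0.354    0.1822   0.01501
  C        0.007427   0.01485   0.02228  -0.01485
  E           1.567    0.3689    0.2045 1.5642e-04
  solve Keq expr → x = -0.007427; check Q = 1.3420e-05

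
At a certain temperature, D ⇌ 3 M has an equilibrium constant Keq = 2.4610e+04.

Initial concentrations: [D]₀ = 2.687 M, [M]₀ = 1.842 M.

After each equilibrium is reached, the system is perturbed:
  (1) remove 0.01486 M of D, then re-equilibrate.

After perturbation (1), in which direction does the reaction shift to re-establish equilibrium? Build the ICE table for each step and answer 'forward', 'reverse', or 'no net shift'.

Q₀ = 2.326 vs Keq = 2.4610e+04 ⇒ Q<K, forward
Step 1:
                    D           M
  I             2.687       1.842
  C            -2.649       7.947
  E           0.03811       9.789
  solve Keq expr → x = 2.649; check Q = 2.4610e+04
Then remove 0.01486 M of D.
Step 2:
                    D           M
  I           0.02325       9.789
  C           0.01436    -0.04308
  E           0.03761       9.746
  solve Keq expr → x = -0.01436; check Q = 2.4610e+04

Direction: reverse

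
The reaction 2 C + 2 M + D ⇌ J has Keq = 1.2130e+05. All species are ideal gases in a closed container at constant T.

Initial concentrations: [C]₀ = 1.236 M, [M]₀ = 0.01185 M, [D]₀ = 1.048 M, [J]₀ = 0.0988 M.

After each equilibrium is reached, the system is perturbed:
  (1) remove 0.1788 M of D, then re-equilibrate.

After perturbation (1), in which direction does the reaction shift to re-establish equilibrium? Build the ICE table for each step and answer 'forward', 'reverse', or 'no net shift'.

Q₀ = 439.5 vs Keq = 1.2130e+05 ⇒ Q<K, forward
Step 1:
                    C           M           D           J
  I             1.236     0.01185       1.048      0.0988
  C          -0.01111    -0.01111   -0.005554    0.005554
  E             1.225  7.4165e-04       1.042      0.1044
  solve Keq expr → x = 0.005554; check Q = 1.2130e+05
Then remove 0.1788 M of D.
Step 2:
                    C           M           D           J
  I             1.225  7.4165e-04      0.8636      0.1044
  C        7.2955e-05  7.2955e-05  3.6477e-05 -3.6477e-05
  E             1.225  8.1461e-04      0.8637      0.1043
  solve Keq expr → x = -3.6477e-05; check Q = 1.2130e+05

Direction: reverse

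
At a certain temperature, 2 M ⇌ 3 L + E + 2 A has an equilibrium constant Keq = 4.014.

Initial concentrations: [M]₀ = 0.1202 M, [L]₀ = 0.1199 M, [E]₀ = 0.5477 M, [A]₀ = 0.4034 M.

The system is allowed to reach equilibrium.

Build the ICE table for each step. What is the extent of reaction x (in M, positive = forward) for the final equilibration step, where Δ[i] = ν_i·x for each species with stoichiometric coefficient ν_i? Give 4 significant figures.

Q₀ = 0.01063 vs Keq = 4.014 ⇒ Q<K, forward
Step 1:
                   M          L          E          A
  init        0.1202     0.1199     0.5477     0.4034
  Δ         -0.09453     0.1418    0.04727    0.09453
  eq         0.02567     0.2617      0.595     0.4979
  solve Keq expr → x = 0.04727; check Q = 4.014

x = 0.04727 M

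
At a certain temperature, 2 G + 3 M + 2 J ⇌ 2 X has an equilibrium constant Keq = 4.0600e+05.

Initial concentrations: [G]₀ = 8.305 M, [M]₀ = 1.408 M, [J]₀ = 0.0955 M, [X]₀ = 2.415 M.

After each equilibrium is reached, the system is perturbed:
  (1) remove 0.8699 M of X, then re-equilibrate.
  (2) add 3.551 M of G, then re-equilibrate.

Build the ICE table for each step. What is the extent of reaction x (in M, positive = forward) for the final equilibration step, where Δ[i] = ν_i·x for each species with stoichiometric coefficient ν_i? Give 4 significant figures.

Q₀ = 3.322 vs Keq = 4.0600e+05 ⇒ Q<K, forward
Step 1:
                   G          M          J          X
  init         8.305      1.408     0.0955      2.415
  Δ         -0.09516    -0.1427   -0.09516    0.09516
  eq            8.21      1.265 3.3716e-04       2.51
  solve Keq expr → x = 0.04758; check Q = 4.0600e+05
Then remove 0.8699 M of X.
Step 2:
                   G          M          J          X
  init          8.21      1.265 3.3716e-04       1.64
  Δ       -1.1678e-04 -1.7517e-04 -1.1678e-04 1.1678e-04
  eq            8.21      1.265 2.2038e-04       1.64
  solve Keq expr → x = 5.8389e-05; check Q = 4.0600e+05
Then add 3.551 M of G.
Step 3:
                   G          M          J          X
  init         11.76      1.265 2.2038e-04       1.64
  Δ       -6.6516e-05 -9.9774e-05 -6.6516e-05 6.6516e-05
  eq           11.76      1.265 1.5387e-04       1.64
  solve Keq expr → x = 3.3258e-05; check Q = 4.0600e+05

x = 3.3258e-05 M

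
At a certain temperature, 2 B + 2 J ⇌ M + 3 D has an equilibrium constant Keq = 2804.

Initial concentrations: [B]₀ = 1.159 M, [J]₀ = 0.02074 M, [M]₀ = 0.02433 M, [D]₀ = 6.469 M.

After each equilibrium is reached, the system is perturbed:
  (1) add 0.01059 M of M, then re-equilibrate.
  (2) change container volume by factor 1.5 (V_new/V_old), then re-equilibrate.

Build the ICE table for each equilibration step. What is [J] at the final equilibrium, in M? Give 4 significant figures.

Q₀ = 1.1399e+04 vs Keq = 2804 ⇒ Q>K, reverse
Step 1:
                   B          J          M          D
  I            1.159    0.02074    0.02433      6.469
  C          0.01398    0.01398  -0.006988   -0.02096
  E            1.173    0.03472    0.01734      6.448
  solve Keq expr → x = -0.006988; check Q = 2804
Then add 0.01059 M of M.
Step 2:
                   B          J          M          D
  I            1.173    0.03472    0.02793      6.448
  C         0.006417   0.006417  -0.003208  -0.009625
  E            1.179    0.04113    0.02472      6.438
  solve Keq expr → x = -0.003208; check Q = 2804
Then change container volume by factor 1.5 (V_new/V_old).
Step 3:
                   B          J          M          D
  I           0.7863    0.02742    0.01648      4.292
  C                0          0          0          0
  E           0.7863    0.02742    0.01648      4.292
  solve Keq expr → x = 0; check Q = 2804

[J]_eq = 0.02742 M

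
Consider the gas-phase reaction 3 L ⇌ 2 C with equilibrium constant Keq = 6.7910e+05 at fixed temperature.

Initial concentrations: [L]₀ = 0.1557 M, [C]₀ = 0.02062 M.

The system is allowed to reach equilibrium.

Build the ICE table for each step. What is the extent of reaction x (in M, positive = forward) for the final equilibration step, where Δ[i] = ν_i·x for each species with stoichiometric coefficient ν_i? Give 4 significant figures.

x = 0.05096 M

Q₀ = 0.1126 vs Keq = 6.7910e+05 ⇒ Q<K, forward
Step 1:
                   L          C
  I           0.1557    0.02062
  C          -0.1529     0.1019
  E         0.002807     0.1225
  solve Keq expr → x = 0.05096; check Q = 6.7910e+05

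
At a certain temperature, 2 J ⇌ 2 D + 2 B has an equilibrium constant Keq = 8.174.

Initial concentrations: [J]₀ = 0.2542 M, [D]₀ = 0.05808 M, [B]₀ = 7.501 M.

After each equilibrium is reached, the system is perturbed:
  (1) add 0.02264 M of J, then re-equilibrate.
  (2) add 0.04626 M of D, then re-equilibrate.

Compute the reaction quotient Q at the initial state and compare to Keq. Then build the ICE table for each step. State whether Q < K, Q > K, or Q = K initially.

Q₀ = 2.937 vs Keq = 8.174 ⇒ Q<K, forward
Step 1:
                    J           D           B
  I            0.2542     0.05808       7.501
  C          -0.02787     0.02787     0.02787
  E            0.2263     0.08595       7.529
  solve Keq expr → x = 0.01393; check Q = 8.174
Then add 0.02264 M of J.
Step 2:
                    J           D           B
  I             0.249     0.08595       7.529
  C         -0.006176    0.006176    0.006176
  E            0.2428     0.09212       7.535
  solve Keq expr → x = 0.003088; check Q = 8.174
Then add 0.04626 M of D.
Step 3:
                    J           D           B
  I            0.2428      0.1384       7.535
  C            0.0332     -0.0332     -0.0332
  E             0.276      0.1052       7.502
  solve Keq expr → x = -0.0166; check Q = 8.174

Q₀ = 2.937; Q < K (proceeds forward)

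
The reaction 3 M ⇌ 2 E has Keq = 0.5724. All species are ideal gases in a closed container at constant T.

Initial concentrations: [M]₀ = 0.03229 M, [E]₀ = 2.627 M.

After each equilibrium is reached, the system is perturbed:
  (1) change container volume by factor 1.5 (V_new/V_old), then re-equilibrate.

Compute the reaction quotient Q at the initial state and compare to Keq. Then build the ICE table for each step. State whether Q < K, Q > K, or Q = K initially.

Q₀ = 2.0498e+05; Q > K (proceeds reverse)

Q₀ = 2.0498e+05 vs Keq = 0.5724 ⇒ Q>K, reverse
Step 1:
                   M          E
  I          0.03229      2.627
  C            1.592     -1.061
  E            1.624      1.566
  solve Keq expr → x = -0.5306; check Q = 0.5724
Then change container volume by factor 1.5 (V_new/V_old).
Step 2:
                   M          E
  I            1.083      1.044
  C           0.1022   -0.06811
  E            1.185     0.9758
  solve Keq expr → x = -0.03406; check Q = 0.5724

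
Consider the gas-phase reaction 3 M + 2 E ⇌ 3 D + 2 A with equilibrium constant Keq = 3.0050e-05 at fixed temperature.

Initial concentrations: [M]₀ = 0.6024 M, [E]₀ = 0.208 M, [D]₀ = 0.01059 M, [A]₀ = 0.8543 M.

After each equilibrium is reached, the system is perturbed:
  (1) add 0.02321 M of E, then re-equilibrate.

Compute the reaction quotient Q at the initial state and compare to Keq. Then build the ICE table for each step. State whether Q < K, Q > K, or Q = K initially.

Q₀ = 9.1649e-05 vs Keq = 3.0050e-05 ⇒ Q>K, reverse
Step 1:
                   M          E          D          A
  Initial     0.6024      0.208    0.01059     0.8543
  Change    0.003187   0.002124  -0.003187  -0.002124
  Equil       0.6056     0.2101   0.007403     0.8522
  solve Keq expr → x = -0.001062; check Q = 3.0050e-05
Then add 0.02321 M of E.
Step 2:
                   M          E          D          A
  Initial     0.6056     0.2333   0.007403     0.8522
  Change  -5.1881e-04 -3.4587e-04 5.1881e-04 3.4587e-04
  Equil       0.6051      0.233   0.007922     0.8525
  solve Keq expr → x = 1.7294e-04; check Q = 3.0050e-05

Q₀ = 9.1649e-05; Q > K (proceeds reverse)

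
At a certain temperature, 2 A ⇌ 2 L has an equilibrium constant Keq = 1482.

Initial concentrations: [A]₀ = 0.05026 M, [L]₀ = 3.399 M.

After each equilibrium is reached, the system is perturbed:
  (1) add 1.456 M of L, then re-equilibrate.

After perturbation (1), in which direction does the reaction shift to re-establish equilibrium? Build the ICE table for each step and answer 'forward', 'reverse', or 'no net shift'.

Q₀ = 4574 vs Keq = 1482 ⇒ Q>K, reverse
Step 1:
                    A           L
  init        0.05026       3.399
  Δ           0.03707    -0.03707
  eq          0.08733       3.362
  solve Keq expr → x = -0.01854; check Q = 1482
Then add 1.456 M of L.
Step 2:
                    A           L
  init        0.08733       4.818
  Δ           0.03686    -0.03686
  eq           0.1242       4.781
  solve Keq expr → x = -0.01843; check Q = 1482

Direction: reverse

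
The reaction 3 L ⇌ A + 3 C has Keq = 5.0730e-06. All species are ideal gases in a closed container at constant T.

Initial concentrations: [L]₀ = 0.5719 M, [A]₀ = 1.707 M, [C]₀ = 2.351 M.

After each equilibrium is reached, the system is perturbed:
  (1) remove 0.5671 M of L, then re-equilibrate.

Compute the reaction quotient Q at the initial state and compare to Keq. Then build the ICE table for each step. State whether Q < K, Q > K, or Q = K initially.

Q₀ = 118.6 vs Keq = 5.0730e-06 ⇒ Q>K, reverse
Step 1:
                    L           A           C
  init         0.5719       1.707       2.351
  Δ             2.301     -0.7669      -2.301
  eq            2.873      0.9401     0.05038
  solve Keq expr → x = -0.7669; check Q = 5.0730e-06
Then remove 0.5671 M of L.
Step 2:
                    L           A           C
  init          2.305      0.9401     0.05038
  Δ          0.009729   -0.003243   -0.009729
  eq            2.315      0.9369     0.04065
  solve Keq expr → x = -0.003243; check Q = 5.0730e-06

Q₀ = 118.6; Q > K (proceeds reverse)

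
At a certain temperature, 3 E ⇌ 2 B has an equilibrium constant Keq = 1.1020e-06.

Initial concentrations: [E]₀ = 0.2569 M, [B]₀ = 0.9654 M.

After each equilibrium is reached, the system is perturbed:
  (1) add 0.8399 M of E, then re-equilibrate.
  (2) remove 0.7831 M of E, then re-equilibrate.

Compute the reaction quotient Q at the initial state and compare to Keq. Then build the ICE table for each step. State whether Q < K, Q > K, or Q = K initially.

Q₀ = 54.97; Q > K (proceeds reverse)

Q₀ = 54.97 vs Keq = 1.1020e-06 ⇒ Q>K, reverse
Step 1:
                    E           B
  Initial      0.2569      0.9654
  Change        1.445     -0.9631
  Equil         1.702     0.00233
  solve Keq expr → x = -0.4815; check Q = 1.1020e-06
Then add 0.8399 M of E.
Step 2:
                    E           B
  Initial       2.541     0.00233
  Change    -0.002874    0.001916
  Equil         2.539    0.004246
  solve Keq expr → x = 9.5797e-04; check Q = 1.1020e-06
Then remove 0.7831 M of E.
Step 3:
                    E           B
  Initial       1.755    0.004246
  Change     0.002698   -0.001799
  Equil         1.758    0.002447
  solve Keq expr → x = -8.9933e-04; check Q = 1.1020e-06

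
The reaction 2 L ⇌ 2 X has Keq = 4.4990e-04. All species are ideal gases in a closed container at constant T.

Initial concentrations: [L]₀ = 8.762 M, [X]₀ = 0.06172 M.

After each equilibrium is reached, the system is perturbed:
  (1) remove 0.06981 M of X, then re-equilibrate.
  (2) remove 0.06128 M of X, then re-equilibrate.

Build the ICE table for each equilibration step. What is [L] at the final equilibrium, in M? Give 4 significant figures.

Q₀ = 4.9619e-05 vs Keq = 4.4990e-04 ⇒ Q<K, forward
Step 1:
                   L          X
  I            8.762    0.06172
  C          -0.1216     0.1216
  E             8.64     0.1833
  solve Keq expr → x = 0.06078; check Q = 4.4990e-04
Then remove 0.06981 M of X.
Step 2:
                   L          X
  I             8.64     0.1135
  C         -0.06836    0.06836
  E            8.572     0.1818
  solve Keq expr → x = 0.03418; check Q = 4.4990e-04
Then remove 0.06128 M of X.
Step 3:
                   L          X
  I            8.572     0.1205
  C         -0.06001    0.06001
  E            8.512     0.1805
  solve Keq expr → x = 0.03; check Q = 4.4990e-04

[L]_eq = 8.512 M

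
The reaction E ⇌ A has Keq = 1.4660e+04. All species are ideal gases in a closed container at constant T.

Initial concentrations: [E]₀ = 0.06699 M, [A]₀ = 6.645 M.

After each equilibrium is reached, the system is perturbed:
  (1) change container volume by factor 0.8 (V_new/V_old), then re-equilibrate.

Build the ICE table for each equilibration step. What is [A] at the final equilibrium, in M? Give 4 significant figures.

Q₀ = 99.19 vs Keq = 1.4660e+04 ⇒ Q<K, forward
Step 1:
                    E           A
  Initial     0.06699       6.645
  Change     -0.06653     0.06653
  Equil    4.5781e-04       6.712
  solve Keq expr → x = 0.06653; check Q = 1.4660e+04
Then change container volume by factor 0.8 (V_new/V_old).
Step 2:
                    E           A
  Initial  5.7227e-04       8.389
  Change            0           0
  Equil    5.7227e-04       8.389
  solve Keq expr → x = 0; check Q = 1.4660e+04

[A]_eq = 8.389 M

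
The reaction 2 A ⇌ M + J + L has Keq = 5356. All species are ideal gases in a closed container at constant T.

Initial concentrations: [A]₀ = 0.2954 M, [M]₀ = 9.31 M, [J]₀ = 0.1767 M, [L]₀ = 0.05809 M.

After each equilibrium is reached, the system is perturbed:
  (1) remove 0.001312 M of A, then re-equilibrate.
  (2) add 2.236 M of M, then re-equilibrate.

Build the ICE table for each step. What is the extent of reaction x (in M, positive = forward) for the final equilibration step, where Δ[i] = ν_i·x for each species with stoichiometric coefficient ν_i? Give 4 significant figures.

Q₀ = 1.095 vs Keq = 5356 ⇒ Q<K, forward
Step 1:
                   A          M          J          L
  I           0.2954       9.31     0.1767    0.05809
  C          -0.2848     0.1424     0.1424     0.1424
  E          0.01063      9.452     0.3191     0.2005
  solve Keq expr → x = 0.1424; check Q = 5356
Then remove 0.001312 M of A.
Step 2:
                   A          M          J          L
  I         0.009313      9.452     0.3191     0.2005
  C         0.001284 -6.4197e-04 -6.4197e-04 -6.4197e-04
  E           0.0106      9.452     0.3184     0.1998
  solve Keq expr → x = -6.4197e-04; check Q = 5356
Then add 2.236 M of M.
Step 3:
                   A          M          J          L
  I           0.0106      11.69     0.3184     0.1998
  C         0.001159 -5.7945e-04 -5.7945e-04 -5.7945e-04
  E          0.01176      11.69     0.3179     0.1993
  solve Keq expr → x = -5.7945e-04; check Q = 5356

x = -5.7945e-04 M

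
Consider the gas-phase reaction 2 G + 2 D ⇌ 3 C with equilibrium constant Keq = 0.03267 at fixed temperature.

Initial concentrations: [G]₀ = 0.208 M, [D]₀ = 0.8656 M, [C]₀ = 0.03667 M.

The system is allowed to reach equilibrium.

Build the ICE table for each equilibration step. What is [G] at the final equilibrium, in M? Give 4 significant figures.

[G]_eq = 0.1738 M

Q₀ = 0.001521 vs Keq = 0.03267 ⇒ Q<K, forward
Step 1:
                  G         D         C
  init        0.208    0.8656   0.03667
  Δ        -0.03423  -0.03423   0.05135
  eq         0.1738    0.8314   0.08802
  solve Keq expr → x = 0.01712; check Q = 0.03267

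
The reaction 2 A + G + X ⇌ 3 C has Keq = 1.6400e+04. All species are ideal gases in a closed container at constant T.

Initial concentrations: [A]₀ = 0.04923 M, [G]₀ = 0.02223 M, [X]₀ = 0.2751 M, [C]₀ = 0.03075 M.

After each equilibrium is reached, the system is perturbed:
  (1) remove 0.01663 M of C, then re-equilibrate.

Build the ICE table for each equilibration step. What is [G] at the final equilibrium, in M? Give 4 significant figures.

Q₀ = 1.962 vs Keq = 1.6400e+04 ⇒ Q<K, forward
Step 1:
                    A           G           X           C
  Initial     0.04923     0.02223      0.2751     0.03075
  Change     -0.04012    -0.02006    -0.02006     0.06019
  Equil      0.009106    0.002168       0.255     0.09094
  solve Keq expr → x = 0.02006; check Q = 1.6400e+04
Then remove 0.01663 M of C.
Step 2:
                    A           G           X           C
  Initial    0.009106    0.002168       0.255     0.07431
  Change     -0.00108 -5.4012e-04 -5.4012e-04     0.00162
  Equil      0.008026    0.001628      0.2545     0.07593
  solve Keq expr → x = 5.4012e-04; check Q = 1.6400e+04

[G]_eq = 0.001628 M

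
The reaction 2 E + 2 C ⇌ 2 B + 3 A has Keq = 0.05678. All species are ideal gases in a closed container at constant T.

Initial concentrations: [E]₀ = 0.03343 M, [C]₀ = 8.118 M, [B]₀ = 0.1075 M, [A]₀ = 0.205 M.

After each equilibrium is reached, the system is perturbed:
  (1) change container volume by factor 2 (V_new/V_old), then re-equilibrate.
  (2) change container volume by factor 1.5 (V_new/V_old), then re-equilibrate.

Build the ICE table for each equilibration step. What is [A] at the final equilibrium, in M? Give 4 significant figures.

Q₀ = 0.001352 vs Keq = 0.05678 ⇒ Q<K, forward
Step 1:
                   E          C          B          A
  init       0.03343      8.118     0.1075      0.205
  Δ          -0.0252    -0.0252     0.0252     0.0378
  eq        0.008232      8.093     0.1327     0.2428
  solve Keq expr → x = 0.0126; check Q = 0.05678
Then change container volume by factor 2 (V_new/V_old).
Step 2:
                   E          C          B          A
  init      0.004116      4.046    0.06635     0.1214
  Δ        -0.001096  -0.001096   0.001096   0.001645
  eq         0.00302      4.045    0.06745      0.123
  solve Keq expr → x = 5.4819e-04; check Q = 0.05678
Then change container volume by factor 1.5 (V_new/V_old).
Step 3:
                   E          C          B          A
  init      0.002013      2.697    0.04496    0.08203
  Δ       -3.4122e-04 -3.4122e-04 3.4122e-04 5.1183e-04
  eq        0.001672      2.697     0.0453    0.08254
  solve Keq expr → x = 1.7061e-04; check Q = 0.05678

[A]_eq = 0.08254 M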